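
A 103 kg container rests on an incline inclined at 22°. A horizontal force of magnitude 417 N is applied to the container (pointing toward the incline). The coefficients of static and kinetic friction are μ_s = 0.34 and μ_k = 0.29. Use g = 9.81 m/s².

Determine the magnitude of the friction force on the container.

The horizontal push has a component P sin θ into the surface, so N = m g cos θ + P sin θ = 936.9 + 156.2 = 1093 N.
Along the incline, the net driving force (taking up-slope positive) is P cos θ − m g sin θ = 386.6 − 378.5 = 8.122 N, so equilibrium requires friction f = -8.122 N (down-slope).
Maximum static friction: μ_s N = 0.34 × 1093 = 371.6 N.
|f_req| = 8.122 ≤ 371.6 N → the container is in equilibrium; friction equals the required value.

f ≈ 8.12 N (down the incline)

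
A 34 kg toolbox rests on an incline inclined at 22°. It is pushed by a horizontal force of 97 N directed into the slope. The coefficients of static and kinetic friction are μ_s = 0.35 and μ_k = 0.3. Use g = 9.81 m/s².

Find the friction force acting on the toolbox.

f ≈ 35 N (up the incline)

The horizontal push has a component P sin θ into the surface, so N = m g cos θ + P sin θ = 309.3 + 36.34 = 345.6 N.
Along the incline, the net driving force (taking up-slope positive) is P cos θ − m g sin θ = 89.94 − 124.9 = -35.01 N, so equilibrium requires friction f = 35.01 N (up-slope).
Maximum static friction: μ_s N = 0.35 × 345.6 = 121 N.
|f_req| = 35.01 ≤ 121 N → the toolbox is in equilibrium; friction equals the required value.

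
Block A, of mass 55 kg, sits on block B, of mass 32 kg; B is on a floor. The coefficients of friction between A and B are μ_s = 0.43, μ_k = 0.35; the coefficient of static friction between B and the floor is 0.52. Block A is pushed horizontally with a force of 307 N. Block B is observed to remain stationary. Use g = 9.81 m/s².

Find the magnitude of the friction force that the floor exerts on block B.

f ≈ 189 N

Between the blocks, N₁ = m_A g = 539.6 N.
Maximum static friction on A from B: μ_s N₁ = 0.43×539.6 = 232 N.
P = 307 N exceeds that limit, so A slips over B and the interface friction becomes kinetic: f₁ = μ_k N₁ = 0.35×539.6 = 189 N.
By Newton's third law B feels 189 N forward from A. With B stationary, the floor's static friction on B balances it: f₂ = 189 N (well within μ_s(m_A+m_B)g = 443.8 N).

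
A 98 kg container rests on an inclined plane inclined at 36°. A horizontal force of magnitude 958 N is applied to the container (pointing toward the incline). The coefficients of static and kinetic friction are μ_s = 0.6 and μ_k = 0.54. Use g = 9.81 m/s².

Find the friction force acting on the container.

Normal direction: N = m g cos θ + P sin θ = 1341 N.
Along the incline, the net driving force (taking up-slope positive) is P cos θ − m g sin θ = 775 − 565.1 = 210 N, so equilibrium requires friction f = -210 N (down-slope).
The limit of static friction is μ_s N = 804.5 N.
Since 210 N is within the 804.5 N limit, the container stays put and friction is exactly 210 N.

f ≈ 210 N (down the incline)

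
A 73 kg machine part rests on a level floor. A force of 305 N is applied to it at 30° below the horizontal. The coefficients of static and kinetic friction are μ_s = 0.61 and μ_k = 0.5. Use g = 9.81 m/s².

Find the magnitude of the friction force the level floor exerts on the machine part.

Vertical equilibrium gives N = m g + P sin α = 868.6 N.
For equilibrium, f = P cos α = 305×cos 30° = 264.1 N.
μ_s N = 0.61 × 868.6 = 529.9 N.
264.1 ≤ 529.9 N → static; friction equals the required 264 N.

f ≈ 264 N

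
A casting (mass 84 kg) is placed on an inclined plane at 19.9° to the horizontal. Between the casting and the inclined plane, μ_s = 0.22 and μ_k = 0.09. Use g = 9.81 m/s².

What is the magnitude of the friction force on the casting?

Perpendicular to the surface, N = m g cos θ = 84·9.81·cos 19.9° = 774.8 N.
For equilibrium along the incline, friction must balance the weight component: f = m g sin θ = 280.5 N up the slope.
Static friction can supply at most μ_s N = 170.5 N.
Since |280.5| > 170.5 N, static friction cannot hold it; the casting slides down the incline and kinetic friction applies: f = μ_k N = 0.09 × 774.8 = 69.7 N.

f ≈ 69.7 N (up the incline)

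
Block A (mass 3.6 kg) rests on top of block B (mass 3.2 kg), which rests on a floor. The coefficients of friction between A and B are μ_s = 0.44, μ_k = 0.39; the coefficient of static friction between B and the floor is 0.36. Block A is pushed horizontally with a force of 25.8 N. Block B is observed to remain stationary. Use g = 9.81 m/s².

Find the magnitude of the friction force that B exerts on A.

Normal force at the A–B interface: N₁ = m_A g = 35.32 N.
So the A–B interface can sustain at most μ_s N₁ = 15.54 N of static friction.
Since P = 25.8 N > 15.54 N, A slides on B; the A–B friction is kinetic: f₁ = μ_k N₁ = 0.39×35.32 = 13.8 N.
B experiences an equal 13.8 N forward from A (third law). B is in equilibrium, so the floor supplies f₂ = 13.8 N of static friction (limit μ_s(m_A+m_B)g = 24.01 N, not exceeded).

f ≈ 13.8 N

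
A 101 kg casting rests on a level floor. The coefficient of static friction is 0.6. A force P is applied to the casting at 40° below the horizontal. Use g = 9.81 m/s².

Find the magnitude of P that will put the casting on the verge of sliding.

N = m g + P sin α (the push presses the casting into the level floor).
At impending slip, P cos α = μ_s N = μ_s (m g + P sin α).
Solving: P (cos α − μ_s sin α) = μ_s m g → P = 0.6×991/(cos 40° − 0.6 sin 40°) = 594/0.3804 = 1560 N.

P ≈ 1560 N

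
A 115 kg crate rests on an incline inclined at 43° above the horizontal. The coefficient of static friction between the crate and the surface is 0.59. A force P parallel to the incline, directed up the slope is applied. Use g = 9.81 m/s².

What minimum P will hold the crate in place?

The crate tends to slide down (tan θ > μ_s), so at the point of impending slip friction acts up-slope at its limit: f = μ_s N.
P is parallel to the surface, so N = m g cos θ = 825 N.
Along the incline: P + μ_s N = m g sin θ, so P = 769 − 0.59×825 = 283 N.

P_min ≈ 283 N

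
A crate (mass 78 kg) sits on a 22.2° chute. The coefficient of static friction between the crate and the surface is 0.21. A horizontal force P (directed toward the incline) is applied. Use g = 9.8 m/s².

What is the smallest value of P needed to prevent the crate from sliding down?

The crate tends to slide down (tan θ > μ_s), so at the point of impending slip friction acts up-slope at its limit: f = μ_s N.
Perpendicular to the incline: N = m g cos θ + P sin θ.
Along the incline: P cos θ + μ_s N = m g sin θ, i.e. P cos θ + μ_s (m g cos θ + P sin θ) = m g sin θ.
Solving, P (cos θ + μ_s sin θ) = m g (sin θ − μ_s cos θ), so P = 764×0.1834/1.005 = 139 N.

P_min ≈ 139 N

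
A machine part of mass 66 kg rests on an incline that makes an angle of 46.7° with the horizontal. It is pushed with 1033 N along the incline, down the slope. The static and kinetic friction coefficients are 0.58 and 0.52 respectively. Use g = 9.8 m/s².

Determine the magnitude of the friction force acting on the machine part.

f ≈ 231 N (up the incline)

Normal force: N = m g cos θ = 66 × 9.8 × cos 46.7° = 443.6 N.
For equilibrium along the incline the friction force must supply f = m g sin θ + P = 470.7 + 1033 = 1504 N (positive meaning up-slope).
The static-friction ceiling is μ_s N = 0.58 × 443.6 = 257.3 N.
|1504| exceeds 257.3 N, so the machine part slips down-slope; friction is kinetic, f = μ_k N = 0.52×443.6 = 231 N.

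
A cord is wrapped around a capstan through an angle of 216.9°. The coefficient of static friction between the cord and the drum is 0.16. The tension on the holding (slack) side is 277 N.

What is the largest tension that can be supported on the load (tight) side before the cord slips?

At impending slip the capstan equation gives T₂/T₁ = e^{μβ} with β in radians.
β = 216.9° × π/180 = 3.786 rad.
e^{μβ} = e^{0.16×3.786} = 1.833.
T₂ = T₁ · e^{μβ} = 277 × 1.833 = 508 N.

T_max ≈ 508 N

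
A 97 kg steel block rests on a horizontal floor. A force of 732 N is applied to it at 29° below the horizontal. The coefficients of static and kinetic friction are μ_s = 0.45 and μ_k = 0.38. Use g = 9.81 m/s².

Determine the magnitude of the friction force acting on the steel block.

f ≈ 496 N

The vertical component of P adds to the normal force: N = m g + P sin α = 951.6 + 354.9 = 1306 N.
Horizontally, friction must balance P cos α = 640.2 N.
μ_s N = 0.45 × 1306 = 587.9 N.
The required friction exceeds μ_s N, so the steel block moves and f = μ_k N = 496 N.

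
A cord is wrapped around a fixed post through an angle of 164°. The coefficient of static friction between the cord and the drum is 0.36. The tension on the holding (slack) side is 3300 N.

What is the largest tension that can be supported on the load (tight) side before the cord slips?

At impending slip the capstan equation gives T₂/T₁ = e^{μβ} with β in radians.
β = 164° × π/180 = 2.862 rad.
e^{μβ} = e^{0.36×2.862} = 2.802.
T₂ = T₁ · e^{μβ} = 3300 × 2.802 = 9250 N.

T_max ≈ 9250 N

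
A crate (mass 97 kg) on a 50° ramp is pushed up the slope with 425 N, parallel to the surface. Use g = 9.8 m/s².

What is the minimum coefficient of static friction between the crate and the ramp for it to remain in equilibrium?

N = m g cos θ = 611 N.
Friction must make up the shortfall along the incline: f = m g sin θ − P = 728.2 − 425 = 303.2 N.
At the threshold f = μ_s N, so μ_s,min = 303.2/611 = 0.496.

μ_s,min ≈ 0.496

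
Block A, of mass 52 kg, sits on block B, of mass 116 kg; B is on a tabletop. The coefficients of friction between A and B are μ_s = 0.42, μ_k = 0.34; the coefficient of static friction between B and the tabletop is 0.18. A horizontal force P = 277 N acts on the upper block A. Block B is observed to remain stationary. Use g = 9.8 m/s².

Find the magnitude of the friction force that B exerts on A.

f ≈ 173 N

Normal force at the A–B interface: N₁ = m_A g = 509.6 N.
So the A–B interface can sustain at most μ_s N₁ = 214 N of static friction.
P = 277 N exceeds that limit, so A slips over B and the interface friction becomes kinetic: f₁ = μ_k N₁ = 0.34×509.6 = 173 N.
By Newton's third law B feels 173 N forward from A. With B stationary, the floor's static friction on B balances it: f₂ = 173 N (well within μ_s(m_A+m_B)g = 296.4 N).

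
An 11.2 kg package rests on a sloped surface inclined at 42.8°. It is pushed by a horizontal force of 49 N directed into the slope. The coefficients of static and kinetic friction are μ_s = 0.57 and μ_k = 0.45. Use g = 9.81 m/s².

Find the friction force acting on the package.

Normal direction: N = m g cos θ + P sin θ = 113.9 N.
Parallel to the incline: P cos θ − m g sin θ = 35.95 − 74.65 = -38.7 N; the friction needed to balance this is 38.7 N acting up the slope.
Maximum static friction: μ_s N = 0.57 × 113.9 = 64.93 N.
|f_req| = 38.7 ≤ 64.93 N → the package is in equilibrium; friction equals the required value.

f ≈ 38.7 N (up the incline)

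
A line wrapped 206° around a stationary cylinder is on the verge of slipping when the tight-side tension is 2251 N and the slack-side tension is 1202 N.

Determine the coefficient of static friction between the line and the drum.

μ ≈ 0.174

T₂/T₁ = e^{μβ} → μ = ln(T₂/T₁)/β.
β = 206° = 3.595 rad.
μ = ln(2251/1202)/3.595 = ln(1.873)/3.595 = 0.174.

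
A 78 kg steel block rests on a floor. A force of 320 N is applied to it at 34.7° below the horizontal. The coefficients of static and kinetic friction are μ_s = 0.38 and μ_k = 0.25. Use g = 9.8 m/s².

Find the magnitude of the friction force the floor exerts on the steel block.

f ≈ 263 N

Vertical equilibrium gives N = m g + P sin α = 946.6 N.
Horizontally, friction must balance P cos α = 263.1 N.
μ_s N = 0.38 × 946.6 = 359.7 N.
Since 263.1 N does not exceed the limit, the steel block stays at rest and f = 263 N.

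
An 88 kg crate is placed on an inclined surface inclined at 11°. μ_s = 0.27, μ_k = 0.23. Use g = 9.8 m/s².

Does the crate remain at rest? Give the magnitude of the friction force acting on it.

f ≈ 165 N

N = m g cos θ = 847 N.
Down-slope weight component: m g sin θ = 165 N.
μ_s N = 229 N.
165 ≤ 229 N, so it stays put; friction = 165 N.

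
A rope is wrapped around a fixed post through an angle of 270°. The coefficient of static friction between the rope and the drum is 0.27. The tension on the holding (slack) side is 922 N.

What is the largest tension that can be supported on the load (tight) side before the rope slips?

At impending slip the capstan equation gives T₂/T₁ = e^{μβ} with β in radians.
β = 270° × π/180 = 4.712 rad.
e^{μβ} = e^{0.27×4.712} = 3.569.
T₂ = T₁ · e^{μβ} = 922 × 3.569 = 3290 N.

T_max ≈ 3290 N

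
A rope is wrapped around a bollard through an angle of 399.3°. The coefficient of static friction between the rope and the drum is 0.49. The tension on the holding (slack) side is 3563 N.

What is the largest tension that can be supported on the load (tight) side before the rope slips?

At impending slip the capstan equation gives T₂/T₁ = e^{μβ} with β in radians.
β = 399.3° × π/180 = 6.969 rad.
e^{μβ} = e^{0.49×6.969} = 30.41.
T₂ = T₁ · e^{μβ} = 3563 × 30.41 = 108000 N.

T_max ≈ 108000 N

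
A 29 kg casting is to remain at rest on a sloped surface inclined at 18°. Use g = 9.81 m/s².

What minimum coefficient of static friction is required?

At the slip threshold m g sin θ = μ_s m g cos θ, so μ_s,min = tan θ.
μ_s,min = tan 18° = 0.325.

μ_s,min ≈ 0.325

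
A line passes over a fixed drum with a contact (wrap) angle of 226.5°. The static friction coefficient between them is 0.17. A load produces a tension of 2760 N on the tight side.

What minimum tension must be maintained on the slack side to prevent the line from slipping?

T_min ≈ 1410 N

Capstan equation at impending slip: T_tight/T_slack = e^{μβ}.
β = 226.5° = 3.953 rad; e^{μβ} = e^{0.17×3.953} = 1.958.
T_slack = T_tight / e^{μβ} = 2760 / 1.958 = 1410 N.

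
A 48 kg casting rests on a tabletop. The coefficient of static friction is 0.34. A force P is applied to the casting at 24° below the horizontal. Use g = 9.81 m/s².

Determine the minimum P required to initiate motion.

N = m g + P sin α (the push presses the casting into the tabletop).
At impending slip, P cos α = μ_s N = μ_s (m g + P sin α).
Solving: P (cos α − μ_s sin α) = μ_s m g → P = 0.34×471/(cos 24° − 0.34 sin 24°) = 160/0.7753 = 207 N.

P ≈ 207 N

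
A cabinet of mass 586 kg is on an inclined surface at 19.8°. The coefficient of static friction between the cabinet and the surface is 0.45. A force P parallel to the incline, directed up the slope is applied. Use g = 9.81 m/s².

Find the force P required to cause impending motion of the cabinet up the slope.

P ≈ 4380 N

At impending motion up the slope, friction acts down-slope at its limit: f = μ_s N.
P is parallel to the surface, so N = m g cos θ = 5410 N.
Along the incline: P = m g sin θ + μ_s N = 1950 + 0.45×5410 = 4380 N.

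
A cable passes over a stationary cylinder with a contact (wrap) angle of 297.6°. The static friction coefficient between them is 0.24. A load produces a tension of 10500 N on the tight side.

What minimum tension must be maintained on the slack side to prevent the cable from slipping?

T_min ≈ 3020 N

Capstan equation at impending slip: T_tight/T_slack = e^{μβ}.
β = 297.6° = 5.194 rad; e^{μβ} = e^{0.24×5.194} = 3.478.
T_slack = T_tight / e^{μβ} = 10500 / 3.478 = 3020 N.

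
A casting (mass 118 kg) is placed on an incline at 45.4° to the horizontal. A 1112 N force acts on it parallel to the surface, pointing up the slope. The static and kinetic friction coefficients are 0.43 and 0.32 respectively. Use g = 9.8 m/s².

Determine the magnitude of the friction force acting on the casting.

f ≈ 289 N (down the incline)

Normal force: N = m g cos θ = 118 × 9.8 × cos 45.4° = 812 N.
Parallel to the incline, ΣF = 0 gives f = m g sin θ − P = 823.4 − 1112 = -288.6 N (up-slope positive).
Static friction can supply at most μ_s N = 349.1 N.
Since |-288.6| ≤ 349.1 N, the casting remains in static equilibrium and friction takes exactly the required value.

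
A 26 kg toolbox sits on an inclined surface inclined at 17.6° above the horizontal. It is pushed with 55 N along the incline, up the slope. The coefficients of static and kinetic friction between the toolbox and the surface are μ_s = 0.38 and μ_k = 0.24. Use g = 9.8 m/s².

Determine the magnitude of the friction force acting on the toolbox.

Perpendicular to the surface, N = m g cos θ = 26·9.8·cos 17.6° = 242.9 N.
Parallel to the incline, ΣF = 0 gives f = m g sin θ − P = 77.04 − 55 = 22.04 N (up-slope positive).
The static-friction ceiling is μ_s N = 0.38 × 242.9 = 92.29 N.
Since |22.04| ≤ 92.29 N, static friction is sufficient; f equals the required value, not μ_s N.

f ≈ 22 N (up the incline)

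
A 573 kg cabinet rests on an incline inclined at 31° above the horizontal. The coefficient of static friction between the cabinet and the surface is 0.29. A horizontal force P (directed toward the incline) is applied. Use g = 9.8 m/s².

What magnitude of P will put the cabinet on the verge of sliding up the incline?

At impending motion up the slope, friction acts down-slope at its limit: f = μ_s N.
Perpendicular to the incline: N = m g cos θ + P sin θ.
Along the incline: P cos θ = m g sin θ + μ_s N = m g sin θ + μ_s (m g cos θ + P sin θ).
Solving, P (cos θ − μ_s sin θ) = m g (sin θ + μ_s cos θ), so P = 573×9.8×(sin 31° + 0.29 cos 31°)/(cos 31° − 0.29 sin 31°) = 5620×0.7636/0.7078 = 6060 N.

P ≈ 6060 N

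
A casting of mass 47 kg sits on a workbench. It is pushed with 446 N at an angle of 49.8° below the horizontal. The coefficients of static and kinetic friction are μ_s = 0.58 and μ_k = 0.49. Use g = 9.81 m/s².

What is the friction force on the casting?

N = m g + P sin α = 461.1 + 446×sin 49.8° = 801.7 N.
Horizontally, friction must balance P cos α = 287.9 N.
The static-friction limit is μ_s N = 465 N.
287.9 ≤ 465 N → static; friction equals the required 288 N.

f ≈ 288 N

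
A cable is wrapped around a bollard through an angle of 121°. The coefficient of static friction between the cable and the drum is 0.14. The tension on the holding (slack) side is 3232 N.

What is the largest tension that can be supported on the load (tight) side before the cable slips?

At impending slip the capstan equation gives T₂/T₁ = e^{μβ} with β in radians.
β = 121° × π/180 = 2.112 rad.
e^{μβ} = e^{0.14×2.112} = 1.344.
T₂ = T₁ · e^{μβ} = 3232 × 1.344 = 4340 N.

T_max ≈ 4340 N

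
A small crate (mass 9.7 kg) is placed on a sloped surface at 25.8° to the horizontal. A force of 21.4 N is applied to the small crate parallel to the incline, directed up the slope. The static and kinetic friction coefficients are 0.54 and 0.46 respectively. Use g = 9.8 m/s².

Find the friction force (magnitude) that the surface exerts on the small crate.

The normal reaction is N = m g cos θ = 85.58 N.
The friction needed for equilibrium is m g sin θ − P = 41.37 − 21.4 = 19.97 N, measured positive up-slope.
Maximum static friction available: μ_s N = 0.54 × 85.58 = 46.22 N.
Since |19.97| ≤ 46.22 N, the small crate remains in static equilibrium and friction takes exactly the required value.

f ≈ 20 N (up the incline)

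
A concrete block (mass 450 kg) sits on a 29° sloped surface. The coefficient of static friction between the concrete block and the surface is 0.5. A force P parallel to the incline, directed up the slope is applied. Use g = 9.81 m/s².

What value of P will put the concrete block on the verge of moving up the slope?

P ≈ 4070 N

At impending motion up the slope, friction acts down-slope at its limit: f = μ_s N.
P is parallel to the surface, so N = m g cos θ = 3860 N.
Along the incline: P = m g sin θ + μ_s N = 2140 + 0.5×3860 = 4070 N.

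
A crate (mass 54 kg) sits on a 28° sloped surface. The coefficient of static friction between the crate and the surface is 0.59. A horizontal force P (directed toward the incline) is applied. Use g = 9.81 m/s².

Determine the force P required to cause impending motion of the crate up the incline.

P ≈ 866 N

At impending motion up the slope, friction acts down-slope at its limit: f = μ_s N.
Perpendicular to the incline: N = m g cos θ + P sin θ.
Along the incline: P cos θ = m g sin θ + μ_s N = m g sin θ + μ_s (m g cos θ + P sin θ).
Solving, P (cos θ − μ_s sin θ) = m g (sin θ + μ_s cos θ), so P = 54×9.81×(sin 28° + 0.59 cos 28°)/(cos 28° − 0.59 sin 28°) = 530×0.9904/0.606 = 866 N.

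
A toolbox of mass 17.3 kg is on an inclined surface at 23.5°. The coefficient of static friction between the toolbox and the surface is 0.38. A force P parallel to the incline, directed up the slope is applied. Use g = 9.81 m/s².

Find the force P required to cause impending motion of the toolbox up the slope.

At impending motion up the slope, friction acts down-slope at its limit: f = μ_s N.
P is parallel to the surface, so N = m g cos θ = 156 N.
Along the incline: P = m g sin θ + μ_s N = 67.7 + 0.38×156 = 127 N.

P ≈ 127 N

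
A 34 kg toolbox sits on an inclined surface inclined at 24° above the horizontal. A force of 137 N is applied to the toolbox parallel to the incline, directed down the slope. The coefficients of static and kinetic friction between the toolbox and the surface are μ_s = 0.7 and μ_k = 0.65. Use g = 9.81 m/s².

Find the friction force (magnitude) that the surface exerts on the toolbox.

f ≈ 198 N (up the incline)

Normal force: N = m g cos θ = 34 × 9.81 × cos 24° = 304.7 N.
Parallel to the incline, ΣF = 0 gives f = m g sin θ + P = 135.7 + 137 = 272.7 N (up-slope positive).
Maximum static friction available: μ_s N = 0.7 × 304.7 = 213.3 N.
Since |272.7| > 213.3 N, static friction cannot hold it; the toolbox slides down the incline and kinetic friction applies: f = μ_k N = 0.65 × 304.7 = 198 N.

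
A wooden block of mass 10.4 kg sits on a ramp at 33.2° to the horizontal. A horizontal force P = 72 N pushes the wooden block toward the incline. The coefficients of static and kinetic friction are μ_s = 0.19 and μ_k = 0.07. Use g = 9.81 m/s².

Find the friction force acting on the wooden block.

The horizontal push has a component P sin θ into the surface, so N = m g cos θ + P sin θ = 85.37 + 39.42 = 124.8 N.
Parallel to the incline: P cos θ − m g sin θ = 60.25 − 55.86 = 4.382 N; the friction needed to balance this is 4.382 N acting down the slope.
Maximum static friction: μ_s N = 0.19 × 124.8 = 23.71 N.
Since 4.382 N is within the 23.71 N limit, the wooden block stays put and friction is exactly 4.38 N.

f ≈ 4.38 N (down the incline)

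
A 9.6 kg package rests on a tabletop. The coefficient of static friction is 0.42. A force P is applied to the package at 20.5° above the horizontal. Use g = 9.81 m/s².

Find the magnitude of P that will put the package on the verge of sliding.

N = m g − P sin α (the pull lifts the package).
At impending slip, P cos α = μ_s N = μ_s (m g − P sin α).
Solving: P (cos α + μ_s sin α) = μ_s m g → P = 0.42×94.2/(cos 20.5° + 0.42 sin 20.5°) = 39.6/1.084 = 36.5 N.

P ≈ 36.5 N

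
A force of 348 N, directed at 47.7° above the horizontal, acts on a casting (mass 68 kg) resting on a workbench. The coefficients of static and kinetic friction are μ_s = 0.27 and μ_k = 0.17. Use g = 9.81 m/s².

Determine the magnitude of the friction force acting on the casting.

Vertical equilibrium gives N = m g − P sin α = 409.7 N.
The horizontal driving force is P cos α = 234.2 N, so equilibrium needs friction f = 234.2 N.
μ_s N = 0.27 × 409.7 = 110.6 N.
234.2 > 110.6 N → the casting slides; f = μ_k N = 0.17×409.7 = 69.6 N.

f ≈ 69.6 N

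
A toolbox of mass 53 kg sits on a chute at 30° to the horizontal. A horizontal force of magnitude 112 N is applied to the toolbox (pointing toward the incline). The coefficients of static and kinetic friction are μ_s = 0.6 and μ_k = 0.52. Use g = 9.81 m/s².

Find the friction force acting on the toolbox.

f ≈ 163 N (up the incline)

Normal direction: N = m g cos θ + P sin θ = 506.3 N.
Along the incline, the net driving force (taking up-slope positive) is P cos θ − m g sin θ = 96.99 − 260 = -163 N, so equilibrium requires friction f = 163 N (up-slope).
Maximum static friction: μ_s N = 0.6 × 506.3 = 303.8 N.
|f_req| = 163 ≤ 303.8 N → the toolbox is in equilibrium; friction equals the required value.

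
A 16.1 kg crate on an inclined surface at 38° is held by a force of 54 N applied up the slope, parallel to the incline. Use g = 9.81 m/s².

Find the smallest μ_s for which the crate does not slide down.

N = m g cos θ = 124.5 N.
Friction must make up the shortfall along the incline: f = m g sin θ − P = 97.24 − 54 = 43.24 N.
At the threshold f = μ_s N, so μ_s,min = 43.24/124.5 = 0.347.

μ_s,min ≈ 0.347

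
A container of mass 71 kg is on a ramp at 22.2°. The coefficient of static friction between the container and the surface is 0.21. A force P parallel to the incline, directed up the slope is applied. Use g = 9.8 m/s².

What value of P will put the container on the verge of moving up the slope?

At impending motion up the slope, friction acts down-slope at its limit: f = μ_s N.
P is parallel to the surface, so N = m g cos θ = 644 N.
Along the incline: P = m g sin θ + μ_s N = 263 + 0.21×644 = 398 N.

P ≈ 398 N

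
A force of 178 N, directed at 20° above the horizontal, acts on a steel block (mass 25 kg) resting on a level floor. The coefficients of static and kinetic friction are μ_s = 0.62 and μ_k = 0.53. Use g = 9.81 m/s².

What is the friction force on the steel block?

The vertical component of P reduces the normal force: N = m g − P sin α = 245.2 − 60.88 = 184.4 N.
The horizontal driving force is P cos α = 167.3 N, so equilibrium needs friction f = 167.3 N.
The static-friction limit is μ_s N = 114.3 N.
167.3 > 114.3 N → the steel block slides; f = μ_k N = 0.53×184.4 = 97.7 N.

f ≈ 97.7 N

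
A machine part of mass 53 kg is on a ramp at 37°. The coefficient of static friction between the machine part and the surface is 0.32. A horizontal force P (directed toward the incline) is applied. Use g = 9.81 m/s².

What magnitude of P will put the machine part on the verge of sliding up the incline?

At impending motion up the slope, friction acts down-slope at its limit: f = μ_s N.
Perpendicular to the incline: N = m g cos θ + P sin θ.
Along the incline: P cos θ = m g sin θ + μ_s N = m g sin θ + μ_s (m g cos θ + P sin θ).
Solving, P (cos θ − μ_s sin θ) = m g (sin θ + μ_s cos θ), so P = 53×9.81×(sin 37° + 0.32 cos 37°)/(cos 37° − 0.32 sin 37°) = 520×0.8574/0.6061 = 736 N.

P ≈ 736 N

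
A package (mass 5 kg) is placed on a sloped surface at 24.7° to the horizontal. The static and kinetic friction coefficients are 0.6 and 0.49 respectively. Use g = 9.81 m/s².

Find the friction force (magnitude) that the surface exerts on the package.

Normal force: N = m g cos θ = 5 × 9.81 × cos 24.7° = 44.56 N.
Along the slope the weight component is m g sin θ = 20.5 N; friction must supply exactly this, acting up-slope.
Static friction can supply at most μ_s N = 26.74 N.
Since |20.5| ≤ 26.74 N, no slip — friction simply equals what equilibrium demands.

f ≈ 20.5 N (up the incline)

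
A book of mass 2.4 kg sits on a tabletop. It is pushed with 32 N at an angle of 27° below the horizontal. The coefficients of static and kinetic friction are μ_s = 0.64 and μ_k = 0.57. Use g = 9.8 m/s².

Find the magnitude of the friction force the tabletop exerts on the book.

N = m g + P sin α = 23.52 + 32×sin 27° = 38.05 N.
Horizontally, friction must balance P cos α = 28.51 N.
μ_s N = 0.64 × 38.05 = 24.35 N.
The required friction exceeds μ_s N, so the book moves and f = μ_k N = 21.7 N.

f ≈ 21.7 N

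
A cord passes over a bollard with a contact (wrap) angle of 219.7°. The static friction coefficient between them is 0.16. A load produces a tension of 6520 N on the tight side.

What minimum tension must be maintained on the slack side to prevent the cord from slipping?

Capstan equation at impending slip: T_tight/T_slack = e^{μβ}.
β = 219.7° = 3.834 rad; e^{μβ} = e^{0.16×3.834} = 1.847.
T_slack = T_tight / e^{μβ} = 6520 / 1.847 = 3530 N.

T_min ≈ 3530 N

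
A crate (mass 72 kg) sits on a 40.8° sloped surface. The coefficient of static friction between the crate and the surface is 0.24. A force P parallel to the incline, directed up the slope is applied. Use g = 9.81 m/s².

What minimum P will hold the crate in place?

P_min ≈ 333 N

The crate tends to slide down (tan θ > μ_s), so at the point of impending slip friction acts up-slope at its limit: f = μ_s N.
P is parallel to the surface, so N = m g cos θ = 535 N.
Along the incline: P + μ_s N = m g sin θ, so P = 462 − 0.24×535 = 333 N.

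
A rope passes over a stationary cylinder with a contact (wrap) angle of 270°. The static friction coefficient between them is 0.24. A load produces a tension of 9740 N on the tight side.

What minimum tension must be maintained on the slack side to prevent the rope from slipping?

T_min ≈ 3140 N

Capstan equation at impending slip: T_tight/T_slack = e^{μβ}.
β = 270° = 4.712 rad; e^{μβ} = e^{0.24×4.712} = 3.099.
T_slack = T_tight / e^{μβ} = 9740 / 3.099 = 3140 N.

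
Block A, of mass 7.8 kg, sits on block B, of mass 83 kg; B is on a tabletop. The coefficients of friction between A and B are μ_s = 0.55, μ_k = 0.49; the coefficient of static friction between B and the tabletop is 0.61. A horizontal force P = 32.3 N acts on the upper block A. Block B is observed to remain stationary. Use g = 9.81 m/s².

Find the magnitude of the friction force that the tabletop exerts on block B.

Normal force at the A–B interface: N₁ = m_A g = 76.52 N.
So the A–B interface can sustain at most μ_s N₁ = 42.08 N of static friction.
P = 32.3 N is within that limit, so A and B move together (both at rest); the A–B friction is simply f₁ = P = 32.3 N.
B experiences an equal 32.3 N forward from A (third law). B is in equilibrium, so the floor supplies f₂ = 32.3 N of static friction (limit μ_s(m_A+m_B)g = 543.4 N, not exceeded).

f ≈ 32.3 N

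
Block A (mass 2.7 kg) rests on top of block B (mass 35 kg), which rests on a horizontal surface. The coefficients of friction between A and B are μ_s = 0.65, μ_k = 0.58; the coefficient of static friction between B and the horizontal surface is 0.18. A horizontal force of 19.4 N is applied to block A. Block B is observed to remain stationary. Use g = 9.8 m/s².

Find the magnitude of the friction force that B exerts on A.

Normal force at the A–B interface: N₁ = m_A g = 26.46 N.
Maximum static friction on A from B: μ_s N₁ = 0.65×26.46 = 17.2 N.
Since P = 19.4 N > 17.2 N, A slides on B; the A–B friction is kinetic: f₁ = μ_k N₁ = 0.58×26.46 = 15.3 N.
B experiences an equal 15.3 N forward from A (third law). B is in equilibrium, so the floor supplies f₂ = 15.3 N of static friction (limit μ_s(m_A+m_B)g = 66.5 N, not exceeded).

f ≈ 15.3 N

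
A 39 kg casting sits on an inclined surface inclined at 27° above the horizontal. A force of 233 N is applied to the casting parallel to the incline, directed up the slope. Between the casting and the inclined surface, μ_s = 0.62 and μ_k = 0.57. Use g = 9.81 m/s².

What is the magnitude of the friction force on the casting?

Perpendicular to the surface, N = m g cos θ = 39·9.81·cos 27° = 340.9 N.
Parallel to the incline, ΣF = 0 gives f = m g sin θ − P = 173.7 − 233 = -59.31 N (up-slope positive).
The static-friction ceiling is μ_s N = 0.62 × 340.9 = 211.4 N.
Since |-59.31| ≤ 211.4 N, the casting remains in static equilibrium and friction takes exactly the required value.

f ≈ 59.3 N (down the incline)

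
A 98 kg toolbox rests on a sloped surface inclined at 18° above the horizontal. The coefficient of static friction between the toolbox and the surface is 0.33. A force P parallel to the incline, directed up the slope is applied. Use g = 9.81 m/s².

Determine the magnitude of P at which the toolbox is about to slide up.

P ≈ 599 N

At impending motion up the slope, friction acts down-slope at its limit: f = μ_s N.
P is parallel to the surface, so N = m g cos θ = 914 N.
Along the incline: P = m g sin θ + μ_s N = 297 + 0.33×914 = 599 N.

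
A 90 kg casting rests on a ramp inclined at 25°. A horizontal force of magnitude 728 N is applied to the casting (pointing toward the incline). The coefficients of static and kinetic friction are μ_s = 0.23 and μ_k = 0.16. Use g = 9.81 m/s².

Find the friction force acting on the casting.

f ≈ 177 N (down the incline)

Normal direction: N = m g cos θ + P sin θ = 1108 N.
Along the incline, the net driving force (taking up-slope positive) is P cos θ − m g sin θ = 659.8 − 373.1 = 286.7 N, so equilibrium requires friction f = -286.7 N (down-slope).
Maximum static friction: μ_s N = 0.23 × 1108 = 254.8 N.
|f_req| = 286.7 > 254.8 N → the casting slides up the incline; f = μ_k N = 0.16 × 1108 = 177 N.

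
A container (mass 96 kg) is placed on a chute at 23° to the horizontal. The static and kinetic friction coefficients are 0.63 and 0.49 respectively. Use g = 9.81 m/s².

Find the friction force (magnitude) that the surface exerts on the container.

The normal reaction is N = m g cos θ = 866.9 N.
Along the slope the weight component is m g sin θ = 368 N; friction must supply exactly this, acting up-slope.
Maximum static friction available: μ_s N = 0.63 × 866.9 = 546.1 N.
Since |368| ≤ 546.1 N, the container remains in static equilibrium and friction takes exactly the required value.

f ≈ 368 N (up the incline)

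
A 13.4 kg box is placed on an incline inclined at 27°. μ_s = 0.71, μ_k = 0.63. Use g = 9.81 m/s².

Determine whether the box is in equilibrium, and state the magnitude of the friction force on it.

N = m g cos θ = 117 N.
Down-slope weight component: m g sin θ = 59.7 N.
μ_s N = 83.2 N.
59.7 ≤ 83.2 N, so it stays put; friction = 59.7 N.

f ≈ 59.7 N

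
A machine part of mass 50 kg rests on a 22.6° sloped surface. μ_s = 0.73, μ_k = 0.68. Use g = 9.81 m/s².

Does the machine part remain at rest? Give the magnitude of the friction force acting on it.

N = m g cos θ = 453 N.
Down-slope weight component: m g sin θ = 188 N.
μ_s N = 331 N.
188 ≤ 331 N, so it stays put; friction = 188 N.

f ≈ 188 N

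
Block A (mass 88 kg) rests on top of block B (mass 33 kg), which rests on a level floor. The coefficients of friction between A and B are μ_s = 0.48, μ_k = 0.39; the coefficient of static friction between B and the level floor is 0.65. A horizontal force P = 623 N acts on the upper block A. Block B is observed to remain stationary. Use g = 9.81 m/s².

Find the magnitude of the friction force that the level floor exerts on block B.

f ≈ 337 N

The normal force B exerts on A is simply A's weight, N₁ = 863.3 N.
Maximum static friction on A from B: μ_s N₁ = 0.48×863.3 = 414.4 N.
P = 623 N exceeds that limit, so A slips over B and the interface friction becomes kinetic: f₁ = μ_k N₁ = 0.39×863.3 = 337 N.
By Newton's third law B feels 337 N forward from A. With B stationary, the floor's static friction on B balances it: f₂ = 337 N (well within μ_s(m_A+m_B)g = 771.6 N).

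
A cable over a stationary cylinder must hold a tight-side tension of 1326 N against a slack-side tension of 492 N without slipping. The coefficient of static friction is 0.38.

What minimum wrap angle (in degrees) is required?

β_min ≈ 149°

T₂/T₁ = e^{μβ} → β = ln(T₂/T₁)/μ.
β = ln(1326/492)/0.38 = 0.9914/0.38 = 2.609 rad.
In degrees: β = 2.609 × 180/π = 149°.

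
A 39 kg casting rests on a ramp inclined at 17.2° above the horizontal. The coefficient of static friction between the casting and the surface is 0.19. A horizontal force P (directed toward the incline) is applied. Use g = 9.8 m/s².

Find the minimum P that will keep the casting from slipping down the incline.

P_min ≈ 43.2 N

The casting tends to slide down (tan θ > μ_s), so at the point of impending slip friction acts up-slope at its limit: f = μ_s N.
Perpendicular to the incline: N = m g cos θ + P sin θ.
Along the incline: P cos θ + μ_s N = m g sin θ, i.e. P cos θ + μ_s (m g cos θ + P sin θ) = m g sin θ.
Solving, P (cos θ + μ_s sin θ) = m g (sin θ − μ_s cos θ), so P = 382×0.1142/1.011 = 43.2 N.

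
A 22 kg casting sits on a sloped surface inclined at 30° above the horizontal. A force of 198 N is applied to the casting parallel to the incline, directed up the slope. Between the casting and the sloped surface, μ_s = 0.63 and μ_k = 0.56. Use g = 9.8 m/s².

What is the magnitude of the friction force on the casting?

Normal force: N = m g cos θ = 22 × 9.8 × cos 30° = 186.7 N.
The friction needed for equilibrium is m g sin θ − P = 107.8 − 198 = -90.2 N, measured positive up-slope.
Maximum static friction available: μ_s N = 0.63 × 186.7 = 117.6 N.
Since |-90.2| ≤ 117.6 N, the casting remains in static equilibrium and friction takes exactly the required value.

f ≈ 90.2 N (down the incline)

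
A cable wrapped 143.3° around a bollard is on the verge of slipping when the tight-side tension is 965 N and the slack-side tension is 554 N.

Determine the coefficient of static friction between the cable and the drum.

T₂/T₁ = e^{μβ} → μ = ln(T₂/T₁)/β.
β = 143.3° = 2.501 rad.
μ = ln(965/554)/2.501 = ln(1.742)/2.501 = 0.222.

μ ≈ 0.222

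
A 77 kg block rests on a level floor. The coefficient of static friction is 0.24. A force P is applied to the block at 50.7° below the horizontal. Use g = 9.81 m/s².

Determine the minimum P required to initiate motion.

P ≈ 405 N

N = m g + P sin α (the push presses the block into the level floor).
At impending slip, P cos α = μ_s N = μ_s (m g + P sin α).
Solving: P (cos α − μ_s sin α) = μ_s m g → P = 0.24×755/(cos 50.7° − 0.24 sin 50.7°) = 181/0.4477 = 405 N.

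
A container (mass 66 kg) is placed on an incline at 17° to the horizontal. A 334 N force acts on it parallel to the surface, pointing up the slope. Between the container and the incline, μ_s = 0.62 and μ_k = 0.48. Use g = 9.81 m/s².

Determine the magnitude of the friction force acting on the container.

Normal force: N = m g cos θ = 66 × 9.81 × cos 17° = 619.2 N.
The friction needed for equilibrium is m g sin θ − P = 189.3 − 334 = -144.7 N, measured positive up-slope.
Maximum static friction available: μ_s N = 0.62 × 619.2 = 383.9 N.
Since |-144.7| ≤ 383.9 N, static friction is sufficient; f equals the required value, not μ_s N.

f ≈ 145 N (down the incline)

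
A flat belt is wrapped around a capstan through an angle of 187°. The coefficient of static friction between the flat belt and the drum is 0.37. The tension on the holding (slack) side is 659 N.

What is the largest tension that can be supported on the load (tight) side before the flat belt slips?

T_max ≈ 2200 N

At impending slip the capstan equation gives T₂/T₁ = e^{μβ} with β in radians.
β = 187° × π/180 = 3.264 rad.
e^{μβ} = e^{0.37×3.264} = 3.345.
T₂ = T₁ · e^{μβ} = 659 × 3.345 = 2200 N.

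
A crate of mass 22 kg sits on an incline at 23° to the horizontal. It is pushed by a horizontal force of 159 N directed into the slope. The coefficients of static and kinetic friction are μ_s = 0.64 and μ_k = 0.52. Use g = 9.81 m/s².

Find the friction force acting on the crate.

Resolve perpendicular to the incline: N = m g cos θ + P sin θ = 22×9.81×cos 23° + 159×sin 23° = 260.8 N.
Along the incline, the net driving force (taking up-slope positive) is P cos θ − m g sin θ = 146.4 − 84.33 = 62.03 N, so equilibrium requires friction f = -62.03 N (down-slope).
Maximum static friction: μ_s N = 0.64 × 260.8 = 166.9 N.
Since 62.03 N is within the 166.9 N limit, the crate stays put and friction is exactly 62 N.

f ≈ 62 N (down the incline)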